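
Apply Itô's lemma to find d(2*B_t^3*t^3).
d(2*B_t^3*t^3) = (6*B_t*t^2*(B_t^2 + t)) dt + (6*B_t^2*t^3) dB_t

Itô's formula for f(t, x): d f(t, B_t) = (f_t + (1/2) f_xx) dt + f_x dB_t. Compute partials of f(t, x) = 2*t^3*x^3:
  f_t(t,x)  = 6*t^2*x^3
  f_x(t,x)  = 6*t^3*x^2
  f_xx(t,x) = 12*t^3*x
Assemble drift = f_t + (1/2) f_xx = 6*t^2*x*(t + x^2) and diffusion = f_x = 6*t^3*x^2. Substituting x = B_t:
  d(2*B_t^3*t^3) = (6*B_t*t^2*(B_t^2 + t)) dt + (6*B_t^2*t^3) dB_t.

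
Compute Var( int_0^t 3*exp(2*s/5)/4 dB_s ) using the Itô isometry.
Var = 45*exp(4*t/5)/64 - 45/64

The Itô integral of a deterministic integrand f(s) has mean 0 because each increment f(s) * (B_{s+ds} - B_s) has mean 0. By the Itô isometry:
  Var( int_0^t f(s) dB_s ) = E[ (int_0^t f(s) dB_s)^2 ] = int_0^t f(s)^2 ds.
Here f(s) = 3*exp(2*s/5)/4, so f(s)^2 = 9*exp(4*s/5)/16. Integrate:
  int_0^t (9*exp(4*s/5)/16) ds = 45*exp(4*t/5)/64 - 45/64.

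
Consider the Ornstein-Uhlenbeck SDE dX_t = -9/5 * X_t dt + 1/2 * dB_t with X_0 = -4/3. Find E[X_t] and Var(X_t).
E[X_t] = -4*exp(-9*t/5)/3; Var(X_t) = 5/72 - 5*exp(-18*t/5)/72

The OU SDE dX = -theta X dt + sigma dB admits the integrating factor exp(theta t): d(exp(theta t) X_t) = sigma exp(theta t) dB_t. Integrating from 0 to t:
  X_t = x_0 * exp(-theta t) + sigma * int_0^t exp(-theta (t-s)) dB_s.
The Itô integral has mean 0 and (by the Itô isometry) variance sigma^2 * int_0^t exp(-2 theta (t - s)) ds = sigma^2 * (1 - exp(-2 theta t)) / (2 theta).
With theta = 9/5, sigma = 1/2, x_0 = -4/3:
  E[X_t] = -4/3 * exp(-9/5 t) = -4*exp(-9*t/5)/3
  Var(X_t) = (1/2)^2 * (1 - exp(-2*9/5 t)) / (2 * 9/5) = 5/72 - 5*exp(-18*t/5)/72.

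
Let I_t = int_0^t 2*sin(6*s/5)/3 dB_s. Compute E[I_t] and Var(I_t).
E[I_t] = 0; Var(I_t) = 2*t/9 - 5*sin(12*t/5)/54

The Itô integral of a deterministic integrand f(s) has mean 0 because each increment f(s) * (B_{s+ds} - B_s) has mean 0. By the Itô isometry:
  Var( int_0^t f(s) dB_s ) = E[ (int_0^t f(s) dB_s)^2 ] = int_0^t f(s)^2 ds.
Here f(s) = 2*sin(6*s/5)/3, so f(s)^2 = 4*sin(6*s/5)^2/9. Integrate:
  int_0^t (4*sin(6*s/5)^2/9) ds = 2*t/9 - 5*sin(12*t/5)/54.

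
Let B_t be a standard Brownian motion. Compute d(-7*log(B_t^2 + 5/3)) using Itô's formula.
d(-7*log(B_t^2 + 5/3)) = (21*(3*B_t^2 - 5)/(3*B_t^2 + 5)^2) dt + (-42*B_t/(3*B_t^2 + 5)) dB_t

Itô's formula for f(B_t) gives d f(B_t) = f'(B_t) dB_t + (1/2) f''(B_t) dt. Compute derivatives of f(x) = -7*log(x^2 + 5/3):
  f'(x)  = -42*x/(3*x^2 + 5)
  f''(x) = 42*(3*x^2 - 5)/(3*x^2 + 5)^2
Substitute x = B_t and multiply the f'' term by 1/2:
  drift     = (1/2) * (42*(3*x^2 - 5)/(3*x^2 + 5)^2) evaluated at B_t = 21*(3*B_t^2 - 5)/(3*B_t^2 + 5)^2
  diffusion = (-42*x/(3*x^2 + 5)) evaluated at B_t = -42*B_t/(3*B_t^2 + 5)
Therefore d(-7*log(B_t^2 + 5/3)) = (21*(3*B_t^2 - 5)/(3*B_t^2 + 5)^2) dt + (-42*B_t/(3*B_t^2 + 5)) dB_t.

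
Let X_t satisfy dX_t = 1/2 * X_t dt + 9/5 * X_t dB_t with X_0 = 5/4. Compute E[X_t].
E[X_t] = 5*exp(t/2)/4

For GBM dX = mu X dt + sigma X dB with X_0 = x_0, apply Itô to Y = log X: dY = (mu - sigma^2/2) dt + sigma dB, so Y_t = log(x_0) + (mu - sigma^2/2) t + sigma B_t and hence X_t = x_0 * exp((mu - sigma^2/2) t + sigma B_t).
With mu = 1/2, sigma = 9/5, x_0 = 5/4, this gives:
  X_t = 5/4 * exp((-28/25) * t + (9/5) * B_t).
Since sigma*B_t ~ Normal(0, sigma^2 t), E[exp(sigma*B_t)] = exp(sigma^2 t / 2); so E[X_t] = x_0 * exp((mu - sigma^2/2) t) * exp(sigma^2 t / 2) = x_0 * exp(mu t) = 5*exp(t/2)/4.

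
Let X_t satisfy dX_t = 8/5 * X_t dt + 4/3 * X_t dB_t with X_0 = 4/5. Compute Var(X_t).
Var(X_t) = 16*(exp(16*t/9) - 1)*exp(16*t/5)/25

For GBM dX = mu X dt + sigma X dB with X_0 = x_0, apply Itô to Y = log X: dY = (mu - sigma^2/2) dt + sigma dB, so Y_t = log(x_0) + (mu - sigma^2/2) t + sigma B_t and hence X_t = x_0 * exp((mu - sigma^2/2) t + sigma B_t).
With mu = 8/5, sigma = 4/3, x_0 = 4/5, this gives:
  X_t = 4/5 * exp((32/45) * t + (4/3) * B_t).
Since sigma*B_t ~ Normal(0, sigma^2 t), E[exp(sigma*B_t)] = exp(sigma^2 t / 2); so E[X_t] = x_0 * exp((mu - sigma^2/2) t) * exp(sigma^2 t / 2) = x_0 * exp(mu t) = 4*exp(8*t/5)/5.
Var(X_t) = E[X_t^2] - (E[X_t])^2 = x_0^2 * exp(2 mu t) * (exp(sigma^2 t) - 1) = 16*(exp(16*t/9) - 1)*exp(16*t/5)/25.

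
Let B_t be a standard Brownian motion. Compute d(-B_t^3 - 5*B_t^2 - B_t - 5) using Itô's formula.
d(-B_t^3 - 5*B_t^2 - B_t - 5) = (-3*B_t - 5) dt + (-3*B_t^2 - 10*B_t - 1) dB_t

Itô's formula for f(B_t) gives d f(B_t) = f'(B_t) dB_t + (1/2) f''(B_t) dt. Compute derivatives of f(x) = -x^3 - 5*x^2 - x - 5:
  f'(x)  = -3*x^2 - 10*x - 1
  f''(x) = -6*x - 10
Substitute x = B_t and multiply the f'' term by 1/2:
  drift     = (1/2) * (-6*x - 10) evaluated at B_t = -3*B_t - 5
  diffusion = (-3*x^2 - 10*x - 1) evaluated at B_t = -3*B_t^2 - 10*B_t - 1
Therefore d(-B_t^3 - 5*B_t^2 - B_t - 5) = (-3*B_t - 5) dt + (-3*B_t^2 - 10*B_t - 1) dB_t.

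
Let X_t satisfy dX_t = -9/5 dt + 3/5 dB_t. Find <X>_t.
<X>_t = 9*t/25

For an Itô process dX_t = a(t) dt + b(t) dB_t, the quadratic variation is <X>_t = int_0^t b(s)^2 ds (the drift term does not contribute). Here b(s) = 3/5, so
  b(s)^2 = 9/25.
Integrating from 0 to t:
  <X>_t = int_0^t (9/25) ds = 9*t/25.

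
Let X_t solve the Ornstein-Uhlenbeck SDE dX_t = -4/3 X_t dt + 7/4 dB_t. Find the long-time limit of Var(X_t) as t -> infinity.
lim Var(X_t) = 147/128

The OU SDE dX = -theta X dt + sigma dB admits the integrating factor exp(theta t): d(exp(theta t) X_t) = sigma exp(theta t) dB_t. Integrating from 0 to t gives X_t = x_0 * exp(-theta t) + sigma * int_0^t exp(-theta (t-s)) dB_s for any initial x_0. The Itô integral has variance (by the Itô isometry) sigma^2 * int_0^t exp(-2 theta (t - s)) ds = sigma^2 * (1 - exp(-2 theta t)) / (2 theta), independent of x_0.
With theta = 4/3, sigma = 7/4:
  Var(X_t) = (7/4)^2 * (1 - exp(-2*4/3 t)) / (2 * 4/3) = 147/128 - 147*exp(-8*t/3)/128.
As t -> infinity, exp(-2*4/3 t) -> 0, so the stationary variance is sigma^2 / (2 theta) = 147/128.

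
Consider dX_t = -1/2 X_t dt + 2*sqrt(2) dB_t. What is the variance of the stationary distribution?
lim Var(X_t) = 8

The OU SDE dX = -theta X dt + sigma dB admits the integrating factor exp(theta t): d(exp(theta t) X_t) = sigma exp(theta t) dB_t. Integrating from 0 to t gives X_t = x_0 * exp(-theta t) + sigma * int_0^t exp(-theta (t-s)) dB_s for any initial x_0. The Itô integral has variance (by the Itô isometry) sigma^2 * int_0^t exp(-2 theta (t - s)) ds = sigma^2 * (1 - exp(-2 theta t)) / (2 theta), independent of x_0.
With theta = 1/2, sigma = 2*sqrt(2):
  Var(X_t) = (2*sqrt(2))^2 * (1 - exp(-2*1/2 t)) / (2 * 1/2) = 8 - 8*exp(-t).
As t -> infinity, exp(-2*1/2 t) -> 0, so the stationary variance is sigma^2 / (2 theta) = 8.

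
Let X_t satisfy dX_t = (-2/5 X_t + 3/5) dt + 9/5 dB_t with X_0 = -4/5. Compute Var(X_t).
Var(X_t) = 81/20 - 81*exp(-4*t/5)/20

The variance V(t) = Var(X_t) satisfies V'(t) = 2 a V(t) + c^2 with V(0) = 0 (drift coefficient is linear in X, diffusion is constant). With a = -2/5, c = 9/5, the solution is
  V(t) = (c^2 / (2 a)) * (exp(2 a t) - 1)
       = ((9/5)^2 / (2*(-2/5))) * (exp((-4/5) t) - 1)
       = 81/20 - 81*exp(-4*t/5)/20.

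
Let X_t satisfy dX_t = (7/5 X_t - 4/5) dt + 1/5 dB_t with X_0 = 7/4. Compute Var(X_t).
Var(X_t) = exp(14*t/5)/70 - 1/70

The variance V(t) = Var(X_t) satisfies V'(t) = 2 a V(t) + c^2 with V(0) = 0 (drift coefficient is linear in X, diffusion is constant). With a = 7/5, c = 1/5, the solution is
  V(t) = (c^2 / (2 a)) * (exp(2 a t) - 1)
       = ((1/5)^2 / (2*(7/5))) * (exp((14/5) t) - 1)
       = exp(14*t/5)/70 - 1/70.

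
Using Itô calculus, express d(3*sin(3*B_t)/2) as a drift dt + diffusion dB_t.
d(3*sin(3*B_t)/2) = (-27*sin(3*B_t)/4) dt + (9*cos(3*B_t)/2) dB_t

Itô's formula for f(B_t) gives d f(B_t) = f'(B_t) dB_t + (1/2) f''(B_t) dt. Compute derivatives of f(x) = 3*sin(3*x)/2:
  f'(x)  = 9*cos(3*x)/2
  f''(x) = -27*sin(3*x)/2
Substitute x = B_t and multiply the f'' term by 1/2:
  drift     = (1/2) * (-27*sin(3*x)/2) evaluated at B_t = -27*sin(3*B_t)/4
  diffusion = (9*cos(3*x)/2) evaluated at B_t = 9*cos(3*B_t)/2
Therefore d(3*sin(3*B_t)/2) = (-27*sin(3*B_t)/4) dt + (9*cos(3*B_t)/2) dB_t.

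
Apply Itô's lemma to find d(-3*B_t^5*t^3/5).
d(-3*B_t^5*t^3/5) = (B_t^3*t^2*(-9*B_t^2/5 - 6*t)) dt + (-3*B_t^4*t^3) dB_t

Itô's formula for f(t, x): d f(t, B_t) = (f_t + (1/2) f_xx) dt + f_x dB_t. Compute partials of f(t, x) = -3*t^3*x^5/5:
  f_t(t,x)  = -9*t^2*x^5/5
  f_x(t,x)  = -3*t^3*x^4
  f_xx(t,x) = -12*t^3*x^3
Assemble drift = f_t + (1/2) f_xx = t^2*x^3*(-6*t - 9*x^2/5) and diffusion = f_x = -3*t^3*x^4. Substituting x = B_t:
  d(-3*B_t^5*t^3/5) = (B_t^3*t^2*(-9*B_t^2/5 - 6*t)) dt + (-3*B_t^4*t^3) dB_t.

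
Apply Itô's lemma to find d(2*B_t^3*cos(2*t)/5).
d(2*B_t^3*cos(2*t)/5) = (2*B_t*(-2*B_t^2*sin(2*t) + 3*cos(2*t))/5) dt + (6*B_t^2*cos(2*t)/5) dB_t

Itô's formula for f(t, x): d f(t, B_t) = (f_t + (1/2) f_xx) dt + f_x dB_t. Compute partials of f(t, x) = 2*x^3*cos(2*t)/5:
  f_t(t,x)  = -4*x^3*sin(2*t)/5
  f_x(t,x)  = 6*x^2*cos(2*t)/5
  f_xx(t,x) = 12*x*cos(2*t)/5
Assemble drift = f_t + (1/2) f_xx = 2*x*(-2*x^2*sin(2*t) + 3*cos(2*t))/5 and diffusion = f_x = 6*x^2*cos(2*t)/5. Substituting x = B_t:
  d(2*B_t^3*cos(2*t)/5) = (2*B_t*(-2*B_t^2*sin(2*t) + 3*cos(2*t))/5) dt + (6*B_t^2*cos(2*t)/5) dB_t.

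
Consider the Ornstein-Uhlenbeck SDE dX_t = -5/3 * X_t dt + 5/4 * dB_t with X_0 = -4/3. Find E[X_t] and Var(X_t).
E[X_t] = -4*exp(-5*t/3)/3; Var(X_t) = 15/32 - 15*exp(-10*t/3)/32

The OU SDE dX = -theta X dt + sigma dB admits the integrating factor exp(theta t): d(exp(theta t) X_t) = sigma exp(theta t) dB_t. Integrating from 0 to t:
  X_t = x_0 * exp(-theta t) + sigma * int_0^t exp(-theta (t-s)) dB_s.
The Itô integral has mean 0 and (by the Itô isometry) variance sigma^2 * int_0^t exp(-2 theta (t - s)) ds = sigma^2 * (1 - exp(-2 theta t)) / (2 theta).
With theta = 5/3, sigma = 5/4, x_0 = -4/3:
  E[X_t] = -4/3 * exp(-5/3 t) = -4*exp(-5*t/3)/3
  Var(X_t) = (5/4)^2 * (1 - exp(-2*5/3 t)) / (2 * 5/3) = 15/32 - 15*exp(-10*t/3)/32.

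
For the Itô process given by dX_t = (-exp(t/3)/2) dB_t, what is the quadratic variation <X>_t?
<X>_t = 3*exp(2*t/3)/8 - 3/8

For an Itô process dX_t = a(t) dt + b(t) dB_t, the quadratic variation is <X>_t = int_0^t b(s)^2 ds (the drift term does not contribute). Here b(s) = -exp(s/3)/2, so
  b(s)^2 = exp(2*s/3)/4.
Integrating from 0 to t:
  <X>_t = int_0^t (exp(2*s/3)/4) ds = 3*exp(2*t/3)/8 - 3/8.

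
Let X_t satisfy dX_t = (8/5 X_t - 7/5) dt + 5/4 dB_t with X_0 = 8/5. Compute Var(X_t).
Var(X_t) = 125*exp(16*t/5)/256 - 125/256

The variance V(t) = Var(X_t) satisfies V'(t) = 2 a V(t) + c^2 with V(0) = 0 (drift coefficient is linear in X, diffusion is constant). With a = 8/5, c = 5/4, the solution is
  V(t) = (c^2 / (2 a)) * (exp(2 a t) - 1)
       = ((5/4)^2 / (2*(8/5))) * (exp((16/5) t) - 1)
       = 125*exp(16*t/5)/256 - 125/256.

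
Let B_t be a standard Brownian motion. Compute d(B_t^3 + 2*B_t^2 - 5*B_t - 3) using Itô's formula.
d(B_t^3 + 2*B_t^2 - 5*B_t - 3) = (3*B_t + 2) dt + (3*B_t^2 + 4*B_t - 5) dB_t

Itô's formula for f(B_t) gives d f(B_t) = f'(B_t) dB_t + (1/2) f''(B_t) dt. Compute derivatives of f(x) = x^3 + 2*x^2 - 5*x - 3:
  f'(x)  = 3*x^2 + 4*x - 5
  f''(x) = 6*x + 4
Substitute x = B_t and multiply the f'' term by 1/2:
  drift     = (1/2) * (6*x + 4) evaluated at B_t = 3*B_t + 2
  diffusion = (3*x^2 + 4*x - 5) evaluated at B_t = 3*B_t^2 + 4*B_t - 5
Therefore d(B_t^3 + 2*B_t^2 - 5*B_t - 3) = (3*B_t + 2) dt + (3*B_t^2 + 4*B_t - 5) dB_t.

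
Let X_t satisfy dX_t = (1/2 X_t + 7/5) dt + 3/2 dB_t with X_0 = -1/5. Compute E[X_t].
E[X_t] = 13*exp(t/2)/5 - 14/5

Taking expectations and using E[dB_t] = 0, the mean m(t) = E[X_t] satisfies the ODE m'(t) = a m(t) + b with m(0) = x_0. With a = 1/2, b = 7/5, x_0 = -1/5, the solution is
  m(t) = x_0 * exp(a t) + (b/a) * (exp(a t) - 1)
       = (-1/5) * exp((1/2) t) + ((7/5)/(1/2)) * (exp((1/2) t) - 1)
       = 13*exp(t/2)/5 - 14/5.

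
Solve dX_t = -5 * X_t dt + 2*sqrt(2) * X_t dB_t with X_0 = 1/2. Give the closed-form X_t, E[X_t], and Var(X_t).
X_t = 1/2 * exp((-9) t + (2*sqrt(2)) B_t); E[X_t] = exp(-5*t)/2; Var(X_t) = (exp(8*t) - 1)*exp(-10*t)/4

For GBM dX = mu X dt + sigma X dB with X_0 = x_0, apply Itô to Y = log X: dY = (mu - sigma^2/2) dt + sigma dB, so Y_t = log(x_0) + (mu - sigma^2/2) t + sigma B_t and hence X_t = x_0 * exp((mu - sigma^2/2) t + sigma B_t).
With mu = -5, sigma = 2*sqrt(2), x_0 = 1/2, this gives:
  X_t = 1/2 * exp((-9) * t + (2*sqrt(2)) * B_t).
Since sigma*B_t ~ Normal(0, sigma^2 t), E[exp(sigma*B_t)] = exp(sigma^2 t / 2); so E[X_t] = x_0 * exp((mu - sigma^2/2) t) * exp(sigma^2 t / 2) = x_0 * exp(mu t) = exp(-5*t)/2.
Var(X_t) = E[X_t^2] - (E[X_t])^2 = x_0^2 * exp(2 mu t) * (exp(sigma^2 t) - 1) = (exp(8*t) - 1)*exp(-10*t)/4.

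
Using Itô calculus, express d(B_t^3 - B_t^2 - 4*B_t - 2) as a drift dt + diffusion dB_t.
d(B_t^3 - B_t^2 - 4*B_t - 2) = (3*B_t - 1) dt + (3*B_t^2 - 2*B_t - 4) dB_t

Itô's formula for f(B_t) gives d f(B_t) = f'(B_t) dB_t + (1/2) f''(B_t) dt. Compute derivatives of f(x) = x^3 - x^2 - 4*x - 2:
  f'(x)  = 3*x^2 - 2*x - 4
  f''(x) = 6*x - 2
Substitute x = B_t and multiply the f'' term by 1/2:
  drift     = (1/2) * (6*x - 2) evaluated at B_t = 3*B_t - 1
  diffusion = (3*x^2 - 2*x - 4) evaluated at B_t = 3*B_t^2 - 2*B_t - 4
Therefore d(B_t^3 - B_t^2 - 4*B_t - 2) = (3*B_t - 1) dt + (3*B_t^2 - 2*B_t - 4) dB_t.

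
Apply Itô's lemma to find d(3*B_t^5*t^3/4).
d(3*B_t^5*t^3/4) = (3*B_t^3*t^2*(3*B_t^2 + 10*t)/4) dt + (15*B_t^4*t^3/4) dB_t

Itô's formula for f(t, x): d f(t, B_t) = (f_t + (1/2) f_xx) dt + f_x dB_t. Compute partials of f(t, x) = 3*t^3*x^5/4:
  f_t(t,x)  = 9*t^2*x^5/4
  f_x(t,x)  = 15*t^3*x^4/4
  f_xx(t,x) = 15*t^3*x^3
Assemble drift = f_t + (1/2) f_xx = 3*t^2*x^3*(10*t + 3*x^2)/4 and diffusion = f_x = 15*t^3*x^4/4. Substituting x = B_t:
  d(3*B_t^5*t^3/4) = (3*B_t^3*t^2*(3*B_t^2 + 10*t)/4) dt + (15*B_t^4*t^3/4) dB_t.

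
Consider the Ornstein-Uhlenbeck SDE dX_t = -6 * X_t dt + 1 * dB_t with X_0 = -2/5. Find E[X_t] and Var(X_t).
E[X_t] = -2*exp(-6*t)/5; Var(X_t) = 1/12 - exp(-12*t)/12

The OU SDE dX = -theta X dt + sigma dB admits the integrating factor exp(theta t): d(exp(theta t) X_t) = sigma exp(theta t) dB_t. Integrating from 0 to t:
  X_t = x_0 * exp(-theta t) + sigma * int_0^t exp(-theta (t-s)) dB_s.
The Itô integral has mean 0 and (by the Itô isometry) variance sigma^2 * int_0^t exp(-2 theta (t - s)) ds = sigma^2 * (1 - exp(-2 theta t)) / (2 theta).
With theta = 6, sigma = 1, x_0 = -2/5:
  E[X_t] = -2/5 * exp(-6 t) = -2*exp(-6*t)/5
  Var(X_t) = (1)^2 * (1 - exp(-2*6 t)) / (2 * 6) = 1/12 - exp(-12*t)/12.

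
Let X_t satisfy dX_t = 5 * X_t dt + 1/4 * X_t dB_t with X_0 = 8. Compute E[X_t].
E[X_t] = 8*exp(5*t)

For GBM dX = mu X dt + sigma X dB with X_0 = x_0, apply Itô to Y = log X: dY = (mu - sigma^2/2) dt + sigma dB, so Y_t = log(x_0) + (mu - sigma^2/2) t + sigma B_t and hence X_t = x_0 * exp((mu - sigma^2/2) t + sigma B_t).
With mu = 5, sigma = 1/4, x_0 = 8, this gives:
  X_t = 8 * exp((159/32) * t + (1/4) * B_t).
Since sigma*B_t ~ Normal(0, sigma^2 t), E[exp(sigma*B_t)] = exp(sigma^2 t / 2); so E[X_t] = x_0 * exp((mu - sigma^2/2) t) * exp(sigma^2 t / 2) = x_0 * exp(mu t) = 8*exp(5*t).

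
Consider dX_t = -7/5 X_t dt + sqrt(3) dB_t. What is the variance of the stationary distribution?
lim Var(X_t) = 15/14

The OU SDE dX = -theta X dt + sigma dB admits the integrating factor exp(theta t): d(exp(theta t) X_t) = sigma exp(theta t) dB_t. Integrating from 0 to t gives X_t = x_0 * exp(-theta t) + sigma * int_0^t exp(-theta (t-s)) dB_s for any initial x_0. The Itô integral has variance (by the Itô isometry) sigma^2 * int_0^t exp(-2 theta (t - s)) ds = sigma^2 * (1 - exp(-2 theta t)) / (2 theta), independent of x_0.
With theta = 7/5, sigma = sqrt(3):
  Var(X_t) = (sqrt(3))^2 * (1 - exp(-2*7/5 t)) / (2 * 7/5) = 15/14 - 15*exp(-14*t/5)/14.
As t -> infinity, exp(-2*7/5 t) -> 0, so the stationary variance is sigma^2 / (2 theta) = 15/14.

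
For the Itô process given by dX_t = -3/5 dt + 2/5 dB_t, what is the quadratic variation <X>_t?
<X>_t = 4*t/25

For an Itô process dX_t = a(t) dt + b(t) dB_t, the quadratic variation is <X>_t = int_0^t b(s)^2 ds (the drift term does not contribute). Here b(s) = 2/5, so
  b(s)^2 = 4/25.
Integrating from 0 to t:
  <X>_t = int_0^t (4/25) ds = 4*t/25.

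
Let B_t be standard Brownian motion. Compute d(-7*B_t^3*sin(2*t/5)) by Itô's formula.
d(-7*B_t^3*sin(2*t/5)) = (-14*B_t^3*cos(2*t/5)/5 - 21*B_t*sin(2*t/5)) dt + (-21*B_t^2*sin(2*t/5)) dB_t

Itô's formula for f(t, x): d f(t, B_t) = (f_t + (1/2) f_xx) dt + f_x dB_t. Compute partials of f(t, x) = -7*x^3*sin(2*t/5):
  f_t(t,x)  = -14*x^3*cos(2*t/5)/5
  f_x(t,x)  = -21*x^2*sin(2*t/5)
  f_xx(t,x) = -42*x*sin(2*t/5)
Assemble drift = f_t + (1/2) f_xx = -14*x^3*cos(2*t/5)/5 - 21*x*sin(2*t/5) and diffusion = f_x = -21*x^2*sin(2*t/5). Substituting x = B_t:
  d(-7*B_t^3*sin(2*t/5)) = (-14*B_t^3*cos(2*t/5)/5 - 21*B_t*sin(2*t/5)) dt + (-21*B_t^2*sin(2*t/5)) dB_t.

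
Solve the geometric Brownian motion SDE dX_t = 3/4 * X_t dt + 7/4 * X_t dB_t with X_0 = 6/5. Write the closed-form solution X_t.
X_t = 6/5 * exp((-25/32) * t + (7/4) * B_t)

For GBM dX = mu X dt + sigma X dB with X_0 = x_0, apply Itô to Y = log X: dY = (mu - sigma^2/2) dt + sigma dB, so Y_t = log(x_0) + (mu - sigma^2/2) t + sigma B_t and hence X_t = x_0 * exp((mu - sigma^2/2) t + sigma B_t).
With mu = 3/4, sigma = 7/4, x_0 = 6/5, this gives:
  X_t = 6/5 * exp((-25/32) * t + (7/4) * B_t).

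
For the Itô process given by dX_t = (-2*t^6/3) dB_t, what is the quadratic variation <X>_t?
<X>_t = 4*t^13/117

For an Itô process dX_t = a(t) dt + b(t) dB_t, the quadratic variation is <X>_t = int_0^t b(s)^2 ds (the drift term does not contribute). Here b(s) = -2*s^6/3, so
  b(s)^2 = 4*s^12/9.
Integrating from 0 to t:
  <X>_t = int_0^t (4*s^12/9) ds = 4*t^13/117.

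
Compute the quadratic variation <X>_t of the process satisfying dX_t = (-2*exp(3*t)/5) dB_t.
<X>_t = 2*exp(6*t)/75 - 2/75

For an Itô process dX_t = a(t) dt + b(t) dB_t, the quadratic variation is <X>_t = int_0^t b(s)^2 ds (the drift term does not contribute). Here b(s) = -2*exp(3*s)/5, so
  b(s)^2 = 4*exp(6*s)/25.
Integrating from 0 to t:
  <X>_t = int_0^t (4*exp(6*s)/25) ds = 2*exp(6*t)/75 - 2/75.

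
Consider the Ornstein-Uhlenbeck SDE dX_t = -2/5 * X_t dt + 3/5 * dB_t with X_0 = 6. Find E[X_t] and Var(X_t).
E[X_t] = 6*exp(-2*t/5); Var(X_t) = 9/20 - 9*exp(-4*t/5)/20

The OU SDE dX = -theta X dt + sigma dB admits the integrating factor exp(theta t): d(exp(theta t) X_t) = sigma exp(theta t) dB_t. Integrating from 0 to t:
  X_t = x_0 * exp(-theta t) + sigma * int_0^t exp(-theta (t-s)) dB_s.
The Itô integral has mean 0 and (by the Itô isometry) variance sigma^2 * int_0^t exp(-2 theta (t - s)) ds = sigma^2 * (1 - exp(-2 theta t)) / (2 theta).
With theta = 2/5, sigma = 3/5, x_0 = 6:
  E[X_t] = 6 * exp(-2/5 t) = 6*exp(-2*t/5)
  Var(X_t) = (3/5)^2 * (1 - exp(-2*2/5 t)) / (2 * 2/5) = 9/20 - 9*exp(-4*t/5)/20.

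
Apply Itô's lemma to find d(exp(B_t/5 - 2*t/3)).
d(exp(B_t/5 - 2*t/3)) = (-97*exp(B_t/5 - 2*t/3)/150) dt + (exp(B_t/5 - 2*t/3)/5) dB_t

Itô's formula for f(t, x): d f(t, B_t) = (f_t + (1/2) f_xx) dt + f_x dB_t. Compute partials of f(t, x) = exp(-2*t/3 + x/5):
  f_t(t,x)  = -2*exp(-2*t/3 + x/5)/3
  f_x(t,x)  = exp(-2*t/3 + x/5)/5
  f_xx(t,x) = exp(-2*t/3 + x/5)/25
Assemble drift = f_t + (1/2) f_xx = -97*exp(-2*t/3 + x/5)/150 and diffusion = f_x = exp(-2*t/3 + x/5)/5. Substituting x = B_t:
  d(exp(B_t/5 - 2*t/3)) = (-97*exp(B_t/5 - 2*t/3)/150) dt + (exp(B_t/5 - 2*t/3)/5) dB_t.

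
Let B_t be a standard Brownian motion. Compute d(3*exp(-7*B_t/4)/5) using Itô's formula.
d(3*exp(-7*B_t/4)/5) = (147*exp(-7*B_t/4)/160) dt + (-21*exp(-7*B_t/4)/20) dB_t

Itô's formula for f(B_t) gives d f(B_t) = f'(B_t) dB_t + (1/2) f''(B_t) dt. Compute derivatives of f(x) = 3*exp(-7*x/4)/5:
  f'(x)  = -21*exp(-7*x/4)/20
  f''(x) = 147*exp(-7*x/4)/80
Substitute x = B_t and multiply the f'' term by 1/2:
  drift     = (1/2) * (147*exp(-7*x/4)/80) evaluated at B_t = 147*exp(-7*B_t/4)/160
  diffusion = (-21*exp(-7*x/4)/20) evaluated at B_t = -21*exp(-7*B_t/4)/20
Therefore d(3*exp(-7*B_t/4)/5) = (147*exp(-7*B_t/4)/160) dt + (-21*exp(-7*B_t/4)/20) dB_t.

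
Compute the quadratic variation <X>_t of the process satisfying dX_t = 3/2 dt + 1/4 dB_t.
<X>_t = t/16

For an Itô process dX_t = a(t) dt + b(t) dB_t, the quadratic variation is <X>_t = int_0^t b(s)^2 ds (the drift term does not contribute). Here b(s) = 1/4, so
  b(s)^2 = 1/16.
Integrating from 0 to t:
  <X>_t = int_0^t (1/16) ds = t/16.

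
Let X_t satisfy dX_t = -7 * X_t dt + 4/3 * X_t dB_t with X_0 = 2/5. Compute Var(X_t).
Var(X_t) = (4*exp(16*t/9) - 4)*exp(-14*t)/25

For GBM dX = mu X dt + sigma X dB with X_0 = x_0, apply Itô to Y = log X: dY = (mu - sigma^2/2) dt + sigma dB, so Y_t = log(x_0) + (mu - sigma^2/2) t + sigma B_t and hence X_t = x_0 * exp((mu - sigma^2/2) t + sigma B_t).
With mu = -7, sigma = 4/3, x_0 = 2/5, this gives:
  X_t = 2/5 * exp((-71/9) * t + (4/3) * B_t).
Since sigma*B_t ~ Normal(0, sigma^2 t), E[exp(sigma*B_t)] = exp(sigma^2 t / 2); so E[X_t] = x_0 * exp((mu - sigma^2/2) t) * exp(sigma^2 t / 2) = x_0 * exp(mu t) = 2*exp(-7*t)/5.
Var(X_t) = E[X_t^2] - (E[X_t])^2 = x_0^2 * exp(2 mu t) * (exp(sigma^2 t) - 1) = (4*exp(16*t/9) - 4)*exp(-14*t)/25.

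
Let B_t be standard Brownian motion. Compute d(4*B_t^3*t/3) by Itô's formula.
d(4*B_t^3*t/3) = (4*B_t*(B_t^2 + 3*t)/3) dt + (4*B_t^2*t) dB_t

Itô's formula for f(t, x): d f(t, B_t) = (f_t + (1/2) f_xx) dt + f_x dB_t. Compute partials of f(t, x) = 4*t*x^3/3:
  f_t(t,x)  = 4*x^3/3
  f_x(t,x)  = 4*t*x^2
  f_xx(t,x) = 8*t*x
Assemble drift = f_t + (1/2) f_xx = 4*x*(3*t + x^2)/3 and diffusion = f_x = 4*t*x^2. Substituting x = B_t:
  d(4*B_t^3*t/3) = (4*B_t*(B_t^2 + 3*t)/3) dt + (4*B_t^2*t) dB_t.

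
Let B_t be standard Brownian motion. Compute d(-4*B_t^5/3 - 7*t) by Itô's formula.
d(-4*B_t^5/3 - 7*t) = (-40*B_t^3/3 - 7) dt + (-20*B_t^4/3) dB_t

Itô's formula for f(t, x): d f(t, B_t) = (f_t + (1/2) f_xx) dt + f_x dB_t. Compute partials of f(t, x) = -7*t - 4*x^5/3:
  f_t(t,x)  = -7
  f_x(t,x)  = -20*x^4/3
  f_xx(t,x) = -80*x^3/3
Assemble drift = f_t + (1/2) f_xx = -40*x^3/3 - 7 and diffusion = f_x = -20*x^4/3. Substituting x = B_t:
  d(-4*B_t^5/3 - 7*t) = (-40*B_t^3/3 - 7) dt + (-20*B_t^4/3) dB_t.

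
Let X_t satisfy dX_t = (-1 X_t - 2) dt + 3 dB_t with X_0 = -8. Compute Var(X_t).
Var(X_t) = 9/2 - 9*exp(-2*t)/2

The variance V(t) = Var(X_t) satisfies V'(t) = 2 a V(t) + c^2 with V(0) = 0 (drift coefficient is linear in X, diffusion is constant). With a = -1, c = 3, the solution is
  V(t) = (c^2 / (2 a)) * (exp(2 a t) - 1)
       = (3^2 / (2*(-1))) * (exp((-2) t) - 1)
       = 9/2 - 9*exp(-2*t)/2.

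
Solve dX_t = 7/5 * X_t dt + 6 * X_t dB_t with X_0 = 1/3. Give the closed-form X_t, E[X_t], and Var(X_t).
X_t = 1/3 * exp((-83/5) t + (6) B_t); E[X_t] = exp(7*t/5)/3; Var(X_t) = (exp(36*t) - 1)*exp(14*t/5)/9

For GBM dX = mu X dt + sigma X dB with X_0 = x_0, apply Itô to Y = log X: dY = (mu - sigma^2/2) dt + sigma dB, so Y_t = log(x_0) + (mu - sigma^2/2) t + sigma B_t and hence X_t = x_0 * exp((mu - sigma^2/2) t + sigma B_t).
With mu = 7/5, sigma = 6, x_0 = 1/3, this gives:
  X_t = 1/3 * exp((-83/5) * t + (6) * B_t).
Since sigma*B_t ~ Normal(0, sigma^2 t), E[exp(sigma*B_t)] = exp(sigma^2 t / 2); so E[X_t] = x_0 * exp((mu - sigma^2/2) t) * exp(sigma^2 t / 2) = x_0 * exp(mu t) = exp(7*t/5)/3.
Var(X_t) = E[X_t^2] - (E[X_t])^2 = x_0^2 * exp(2 mu t) * (exp(sigma^2 t) - 1) = (exp(36*t) - 1)*exp(14*t/5)/9.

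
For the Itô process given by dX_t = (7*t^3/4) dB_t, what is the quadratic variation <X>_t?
<X>_t = 7*t^7/16

For an Itô process dX_t = a(t) dt + b(t) dB_t, the quadratic variation is <X>_t = int_0^t b(s)^2 ds (the drift term does not contribute). Here b(s) = 7*s^3/4, so
  b(s)^2 = 49*s^6/16.
Integrating from 0 to t:
  <X>_t = int_0^t (49*s^6/16) ds = 7*t^7/16.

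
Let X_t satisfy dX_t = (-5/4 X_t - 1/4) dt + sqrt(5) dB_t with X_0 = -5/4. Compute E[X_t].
E[X_t] = -1/5 - 21*exp(-5*t/4)/20

Taking expectations and using E[dB_t] = 0, the mean m(t) = E[X_t] satisfies the ODE m'(t) = a m(t) + b with m(0) = x_0. With a = -5/4, b = -1/4, x_0 = -5/4, the solution is
  m(t) = x_0 * exp(a t) + (b/a) * (exp(a t) - 1)
       = (-5/4) * exp((-5/4) t) + ((-1/4)/(-5/4)) * (exp((-5/4) t) - 1)
       = -1/5 - 21*exp(-5*t/4)/20.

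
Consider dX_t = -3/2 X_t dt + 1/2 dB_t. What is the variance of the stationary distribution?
lim Var(X_t) = 1/12

The OU SDE dX = -theta X dt + sigma dB admits the integrating factor exp(theta t): d(exp(theta t) X_t) = sigma exp(theta t) dB_t. Integrating from 0 to t gives X_t = x_0 * exp(-theta t) + sigma * int_0^t exp(-theta (t-s)) dB_s for any initial x_0. The Itô integral has variance (by the Itô isometry) sigma^2 * int_0^t exp(-2 theta (t - s)) ds = sigma^2 * (1 - exp(-2 theta t)) / (2 theta), independent of x_0.
With theta = 3/2, sigma = 1/2:
  Var(X_t) = (1/2)^2 * (1 - exp(-2*3/2 t)) / (2 * 3/2) = 1/12 - exp(-3*t)/12.
As t -> infinity, exp(-2*3/2 t) -> 0, so the stationary variance is sigma^2 / (2 theta) = 1/12.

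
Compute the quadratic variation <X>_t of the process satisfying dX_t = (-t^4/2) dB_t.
<X>_t = t^9/36

For an Itô process dX_t = a(t) dt + b(t) dB_t, the quadratic variation is <X>_t = int_0^t b(s)^2 ds (the drift term does not contribute). Here b(s) = -s^4/2, so
  b(s)^2 = s^8/4.
Integrating from 0 to t:
  <X>_t = int_0^t (s^8/4) ds = t^9/36.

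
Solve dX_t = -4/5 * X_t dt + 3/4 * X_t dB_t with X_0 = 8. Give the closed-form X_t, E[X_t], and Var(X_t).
X_t = 8 * exp((-173/160) t + (3/4) B_t); E[X_t] = 8*exp(-4*t/5); Var(X_t) = (64*exp(9*t/16) - 64)*exp(-8*t/5)

For GBM dX = mu X dt + sigma X dB with X_0 = x_0, apply Itô to Y = log X: dY = (mu - sigma^2/2) dt + sigma dB, so Y_t = log(x_0) + (mu - sigma^2/2) t + sigma B_t and hence X_t = x_0 * exp((mu - sigma^2/2) t + sigma B_t).
With mu = -4/5, sigma = 3/4, x_0 = 8, this gives:
  X_t = 8 * exp((-173/160) * t + (3/4) * B_t).
Since sigma*B_t ~ Normal(0, sigma^2 t), E[exp(sigma*B_t)] = exp(sigma^2 t / 2); so E[X_t] = x_0 * exp((mu - sigma^2/2) t) * exp(sigma^2 t / 2) = x_0 * exp(mu t) = 8*exp(-4*t/5).
Var(X_t) = E[X_t^2] - (E[X_t])^2 = x_0^2 * exp(2 mu t) * (exp(sigma^2 t) - 1) = (64*exp(9*t/16) - 64)*exp(-8*t/5).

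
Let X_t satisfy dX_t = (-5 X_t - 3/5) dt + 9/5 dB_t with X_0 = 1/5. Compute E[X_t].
E[X_t] = -3/25 + 8*exp(-5*t)/25

Taking expectations and using E[dB_t] = 0, the mean m(t) = E[X_t] satisfies the ODE m'(t) = a m(t) + b with m(0) = x_0. With a = -5, b = -3/5, x_0 = 1/5, the solution is
  m(t) = x_0 * exp(a t) + (b/a) * (exp(a t) - 1)
       = (1/5) * exp((-5) t) + ((-3/5)/(-5)) * (exp((-5) t) - 1)
       = -3/25 + 8*exp(-5*t)/25.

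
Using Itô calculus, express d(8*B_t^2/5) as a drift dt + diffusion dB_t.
d(8*B_t^2/5) = (8/5) dt + (16*B_t/5) dB_t

Itô's formula for f(B_t) gives d f(B_t) = f'(B_t) dB_t + (1/2) f''(B_t) dt. Compute derivatives of f(x) = 8*x^2/5:
  f'(x)  = 16*x/5
  f''(x) = 16/5
Substitute x = B_t and multiply the f'' term by 1/2:
  drift     = (1/2) * (16/5) evaluated at B_t = 8/5
  diffusion = (16*x/5) evaluated at B_t = 16*B_t/5
Therefore d(8*B_t^2/5) = (8/5) dt + (16*B_t/5) dB_t.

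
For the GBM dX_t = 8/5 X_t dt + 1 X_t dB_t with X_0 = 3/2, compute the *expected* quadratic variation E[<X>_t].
E[<X>_t] = 15*exp(21*t/5)/28 - 15/28

<X>_t = int_0^t (1 * X_s)^2 ds. Taking expectation inside the integral: E[<X>_t] = 1^2 * int_0^t E[X_s^2] ds. For GBM, E[X_s^2] = x_0^2 * exp((2 mu + sigma^2) s). Integrating:
  E[<X>_t] = 1^2 * (3/2)^2 * (exp((2*(8/5) + 1^2) t) - 1) / (2*(8/5) + 1^2)
           = 1^2 * (3/2)^2 * (exp((21/5) t) - 1) / (21/5) = 15*exp(21*t/5)/28 - 15/28.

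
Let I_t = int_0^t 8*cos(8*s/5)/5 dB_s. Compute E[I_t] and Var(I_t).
E[I_t] = 0; Var(I_t) = 32*t/25 + 4*sin(8*t/5)*cos(8*t/5)/5

The Itô integral of a deterministic integrand f(s) has mean 0 because each increment f(s) * (B_{s+ds} - B_s) has mean 0. By the Itô isometry:
  Var( int_0^t f(s) dB_s ) = E[ (int_0^t f(s) dB_s)^2 ] = int_0^t f(s)^2 ds.
Here f(s) = 8*cos(8*s/5)/5, so f(s)^2 = 64*cos(8*s/5)^2/25. Integrate:
  int_0^t (64*cos(8*s/5)^2/25) ds = 32*t/25 + 4*sin(8*t/5)*cos(8*t/5)/5.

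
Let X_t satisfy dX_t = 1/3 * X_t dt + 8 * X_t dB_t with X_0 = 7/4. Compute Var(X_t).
Var(X_t) = 49*(exp(64*t) - 1)*exp(2*t/3)/16

For GBM dX = mu X dt + sigma X dB with X_0 = x_0, apply Itô to Y = log X: dY = (mu - sigma^2/2) dt + sigma dB, so Y_t = log(x_0) + (mu - sigma^2/2) t + sigma B_t and hence X_t = x_0 * exp((mu - sigma^2/2) t + sigma B_t).
With mu = 1/3, sigma = 8, x_0 = 7/4, this gives:
  X_t = 7/4 * exp((-95/3) * t + (8) * B_t).
Since sigma*B_t ~ Normal(0, sigma^2 t), E[exp(sigma*B_t)] = exp(sigma^2 t / 2); so E[X_t] = x_0 * exp((mu - sigma^2/2) t) * exp(sigma^2 t / 2) = x_0 * exp(mu t) = 7*exp(t/3)/4.
Var(X_t) = E[X_t^2] - (E[X_t])^2 = x_0^2 * exp(2 mu t) * (exp(sigma^2 t) - 1) = 49*(exp(64*t) - 1)*exp(2*t/3)/16.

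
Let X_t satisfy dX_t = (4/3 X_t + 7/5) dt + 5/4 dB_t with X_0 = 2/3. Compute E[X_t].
E[X_t] = 103*exp(4*t/3)/60 - 21/20

Taking expectations and using E[dB_t] = 0, the mean m(t) = E[X_t] satisfies the ODE m'(t) = a m(t) + b with m(0) = x_0. With a = 4/3, b = 7/5, x_0 = 2/3, the solution is
  m(t) = x_0 * exp(a t) + (b/a) * (exp(a t) - 1)
       = (2/3) * exp((4/3) t) + ((7/5)/(4/3)) * (exp((4/3) t) - 1)
       = 103*exp(4*t/3)/60 - 21/20.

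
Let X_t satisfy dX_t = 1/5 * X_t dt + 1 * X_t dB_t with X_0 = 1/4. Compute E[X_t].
E[X_t] = exp(t/5)/4

For GBM dX = mu X dt + sigma X dB with X_0 = x_0, apply Itô to Y = log X: dY = (mu - sigma^2/2) dt + sigma dB, so Y_t = log(x_0) + (mu - sigma^2/2) t + sigma B_t and hence X_t = x_0 * exp((mu - sigma^2/2) t + sigma B_t).
With mu = 1/5, sigma = 1, x_0 = 1/4, this gives:
  X_t = 1/4 * exp((-3/10) * t + (1) * B_t).
Since sigma*B_t ~ Normal(0, sigma^2 t), E[exp(sigma*B_t)] = exp(sigma^2 t / 2); so E[X_t] = x_0 * exp((mu - sigma^2/2) t) * exp(sigma^2 t / 2) = x_0 * exp(mu t) = exp(t/5)/4.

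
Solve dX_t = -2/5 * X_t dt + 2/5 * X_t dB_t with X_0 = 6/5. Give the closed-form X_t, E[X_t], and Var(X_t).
X_t = 6/5 * exp((-12/25) t + (2/5) B_t); E[X_t] = 6*exp(-2*t/5)/5; Var(X_t) = (36*exp(4*t/25) - 36)*exp(-4*t/5)/25

For GBM dX = mu X dt + sigma X dB with X_0 = x_0, apply Itô to Y = log X: dY = (mu - sigma^2/2) dt + sigma dB, so Y_t = log(x_0) + (mu - sigma^2/2) t + sigma B_t and hence X_t = x_0 * exp((mu - sigma^2/2) t + sigma B_t).
With mu = -2/5, sigma = 2/5, x_0 = 6/5, this gives:
  X_t = 6/5 * exp((-12/25) * t + (2/5) * B_t).
Since sigma*B_t ~ Normal(0, sigma^2 t), E[exp(sigma*B_t)] = exp(sigma^2 t / 2); so E[X_t] = x_0 * exp((mu - sigma^2/2) t) * exp(sigma^2 t / 2) = x_0 * exp(mu t) = 6*exp(-2*t/5)/5.
Var(X_t) = E[X_t^2] - (E[X_t])^2 = x_0^2 * exp(2 mu t) * (exp(sigma^2 t) - 1) = (36*exp(4*t/25) - 36)*exp(-4*t/5)/25.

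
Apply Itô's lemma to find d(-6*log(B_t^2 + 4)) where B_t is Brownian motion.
d(-6*log(B_t^2 + 4)) = (6*(B_t^2 - 4)/(B_t^2 + 4)^2) dt + (-12*B_t/(B_t^2 + 4)) dB_t

Itô's formula for f(B_t) gives d f(B_t) = f'(B_t) dB_t + (1/2) f''(B_t) dt. Compute derivatives of f(x) = -6*log(x^2 + 4):
  f'(x)  = -12*x/(x^2 + 4)
  f''(x) = 12*(x^2 - 4)/(x^2 + 4)^2
Substitute x = B_t and multiply the f'' term by 1/2:
  drift     = (1/2) * (12*(x^2 - 4)/(x^2 + 4)^2) evaluated at B_t = 6*(B_t^2 - 4)/(B_t^2 + 4)^2
  diffusion = (-12*x/(x^2 + 4)) evaluated at B_t = -12*B_t/(B_t^2 + 4)
Therefore d(-6*log(B_t^2 + 4)) = (6*(B_t^2 - 4)/(B_t^2 + 4)^2) dt + (-12*B_t/(B_t^2 + 4)) dB_t.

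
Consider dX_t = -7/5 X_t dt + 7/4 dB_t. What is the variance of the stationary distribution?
lim Var(X_t) = 35/32

The OU SDE dX = -theta X dt + sigma dB admits the integrating factor exp(theta t): d(exp(theta t) X_t) = sigma exp(theta t) dB_t. Integrating from 0 to t gives X_t = x_0 * exp(-theta t) + sigma * int_0^t exp(-theta (t-s)) dB_s for any initial x_0. The Itô integral has variance (by the Itô isometry) sigma^2 * int_0^t exp(-2 theta (t - s)) ds = sigma^2 * (1 - exp(-2 theta t)) / (2 theta), independent of x_0.
With theta = 7/5, sigma = 7/4:
  Var(X_t) = (7/4)^2 * (1 - exp(-2*7/5 t)) / (2 * 7/5) = 35/32 - 35*exp(-14*t/5)/32.
As t -> infinity, exp(-2*7/5 t) -> 0, so the stationary variance is sigma^2 / (2 theta) = 35/32.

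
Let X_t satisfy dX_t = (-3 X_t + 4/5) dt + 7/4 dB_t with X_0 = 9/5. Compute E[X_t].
E[X_t] = 4/15 + 23*exp(-3*t)/15

Taking expectations and using E[dB_t] = 0, the mean m(t) = E[X_t] satisfies the ODE m'(t) = a m(t) + b with m(0) = x_0. With a = -3, b = 4/5, x_0 = 9/5, the solution is
  m(t) = x_0 * exp(a t) + (b/a) * (exp(a t) - 1)
       = (9/5) * exp((-3) t) + ((4/5)/(-3)) * (exp((-3) t) - 1)
       = 4/15 + 23*exp(-3*t)/15.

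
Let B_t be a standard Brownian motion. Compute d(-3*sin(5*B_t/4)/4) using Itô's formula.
d(-3*sin(5*B_t/4)/4) = (75*sin(5*B_t/4)/128) dt + (-15*cos(5*B_t/4)/16) dB_t

Itô's formula for f(B_t) gives d f(B_t) = f'(B_t) dB_t + (1/2) f''(B_t) dt. Compute derivatives of f(x) = -3*sin(5*x/4)/4:
  f'(x)  = -15*cos(5*x/4)/16
  f''(x) = 75*sin(5*x/4)/64
Substitute x = B_t and multiply the f'' term by 1/2:
  drift     = (1/2) * (75*sin(5*x/4)/64) evaluated at B_t = 75*sin(5*B_t/4)/128
  diffusion = (-15*cos(5*x/4)/16) evaluated at B_t = -15*cos(5*B_t/4)/16
Therefore d(-3*sin(5*B_t/4)/4) = (75*sin(5*B_t/4)/128) dt + (-15*cos(5*B_t/4)/16) dB_t.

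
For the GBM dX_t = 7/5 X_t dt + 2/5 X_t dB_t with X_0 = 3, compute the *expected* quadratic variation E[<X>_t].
E[<X>_t] = 18*exp(74*t/25)/37 - 18/37

<X>_t = int_0^t ((2/5) * X_s)^2 ds. Taking expectation inside the integral: E[<X>_t] = (2/5)^2 * int_0^t E[X_s^2] ds. For GBM, E[X_s^2] = x_0^2 * exp((2 mu + sigma^2) s). Integrating:
  E[<X>_t] = (2/5)^2 * 3^2 * (exp((2*(7/5) + (2/5)^2) t) - 1) / (2*(7/5) + (2/5)^2)
           = (2/5)^2 * 3^2 * (exp((74/25) t) - 1) / (74/25) = 18*exp(74*t/25)/37 - 18/37.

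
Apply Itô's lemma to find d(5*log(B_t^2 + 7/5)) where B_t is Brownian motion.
d(5*log(B_t^2 + 7/5)) = (25*(7 - 5*B_t^2)/(5*B_t^2 + 7)^2) dt + (50*B_t/(5*B_t^2 + 7)) dB_t

Itô's formula for f(B_t) gives d f(B_t) = f'(B_t) dB_t + (1/2) f''(B_t) dt. Compute derivatives of f(x) = 5*log(x^2 + 7/5):
  f'(x)  = 50*x/(5*x^2 + 7)
  f''(x) = 50*(7 - 5*x^2)/(5*x^2 + 7)^2
Substitute x = B_t and multiply the f'' term by 1/2:
  drift     = (1/2) * (50*(7 - 5*x^2)/(5*x^2 + 7)^2) evaluated at B_t = 25*(7 - 5*B_t^2)/(5*B_t^2 + 7)^2
  diffusion = (50*x/(5*x^2 + 7)) evaluated at B_t = 50*B_t/(5*B_t^2 + 7)
Therefore d(5*log(B_t^2 + 7/5)) = (25*(7 - 5*B_t^2)/(5*B_t^2 + 7)^2) dt + (50*B_t/(5*B_t^2 + 7)) dB_t.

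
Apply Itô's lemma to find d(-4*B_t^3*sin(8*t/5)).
d(-4*B_t^3*sin(8*t/5)) = (-32*B_t^3*cos(8*t/5)/5 - 12*B_t*sin(8*t/5)) dt + (-12*B_t^2*sin(8*t/5)) dB_t

Itô's formula for f(t, x): d f(t, B_t) = (f_t + (1/2) f_xx) dt + f_x dB_t. Compute partials of f(t, x) = -4*x^3*sin(8*t/5):
  f_t(t,x)  = -32*x^3*cos(8*t/5)/5
  f_x(t,x)  = -12*x^2*sin(8*t/5)
  f_xx(t,x) = -24*x*sin(8*t/5)
Assemble drift = f_t + (1/2) f_xx = -32*x^3*cos(8*t/5)/5 - 12*x*sin(8*t/5) and diffusion = f_x = -12*x^2*sin(8*t/5). Substituting x = B_t:
  d(-4*B_t^3*sin(8*t/5)) = (-32*B_t^3*cos(8*t/5)/5 - 12*B_t*sin(8*t/5)) dt + (-12*B_t^2*sin(8*t/5)) dB_t.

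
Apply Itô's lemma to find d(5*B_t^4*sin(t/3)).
d(5*B_t^4*sin(t/3)) = (5*B_t^2*(B_t^2*cos(t/3) + 18*sin(t/3))/3) dt + (20*B_t^3*sin(t/3)) dB_t

Itô's formula for f(t, x): d f(t, B_t) = (f_t + (1/2) f_xx) dt + f_x dB_t. Compute partials of f(t, x) = 5*x^4*sin(t/3):
  f_t(t,x)  = 5*x^4*cos(t/3)/3
  f_x(t,x)  = 20*x^3*sin(t/3)
  f_xx(t,x) = 60*x^2*sin(t/3)
Assemble drift = f_t + (1/2) f_xx = 5*x^2*(x^2*cos(t/3) + 18*sin(t/3))/3 and diffusion = f_x = 20*x^3*sin(t/3). Substituting x = B_t:
  d(5*B_t^4*sin(t/3)) = (5*B_t^2*(B_t^2*cos(t/3) + 18*sin(t/3))/3) dt + (20*B_t^3*sin(t/3)) dB_t.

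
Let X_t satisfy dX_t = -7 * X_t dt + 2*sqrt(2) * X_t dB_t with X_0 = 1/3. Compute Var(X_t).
Var(X_t) = (exp(8*t) - 1)*exp(-14*t)/9

For GBM dX = mu X dt + sigma X dB with X_0 = x_0, apply Itô to Y = log X: dY = (mu - sigma^2/2) dt + sigma dB, so Y_t = log(x_0) + (mu - sigma^2/2) t + sigma B_t and hence X_t = x_0 * exp((mu - sigma^2/2) t + sigma B_t).
With mu = -7, sigma = 2*sqrt(2), x_0 = 1/3, this gives:
  X_t = 1/3 * exp((-11) * t + (2*sqrt(2)) * B_t).
Since sigma*B_t ~ Normal(0, sigma^2 t), E[exp(sigma*B_t)] = exp(sigma^2 t / 2); so E[X_t] = x_0 * exp((mu - sigma^2/2) t) * exp(sigma^2 t / 2) = x_0 * exp(mu t) = exp(-7*t)/3.
Var(X_t) = E[X_t^2] - (E[X_t])^2 = x_0^2 * exp(2 mu t) * (exp(sigma^2 t) - 1) = (exp(8*t) - 1)*exp(-14*t)/9.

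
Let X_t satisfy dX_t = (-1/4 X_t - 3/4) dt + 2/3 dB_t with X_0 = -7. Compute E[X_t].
E[X_t] = -3 - 4*exp(-t/4)

Taking expectations and using E[dB_t] = 0, the mean m(t) = E[X_t] satisfies the ODE m'(t) = a m(t) + b with m(0) = x_0. With a = -1/4, b = -3/4, x_0 = -7, the solution is
  m(t) = x_0 * exp(a t) + (b/a) * (exp(a t) - 1)
       = (-7) * exp((-1/4) t) + ((-3/4)/(-1/4)) * (exp((-1/4) t) - 1)
       = -3 - 4*exp(-t/4).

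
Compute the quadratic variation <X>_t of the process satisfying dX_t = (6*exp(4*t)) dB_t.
<X>_t = 9*exp(8*t)/2 - 9/2

For an Itô process dX_t = a(t) dt + b(t) dB_t, the quadratic variation is <X>_t = int_0^t b(s)^2 ds (the drift term does not contribute). Here b(s) = 6*exp(4*s), so
  b(s)^2 = 36*exp(8*s).
Integrating from 0 to t:
  <X>_t = int_0^t (36*exp(8*s)) ds = 9*exp(8*t)/2 - 9/2.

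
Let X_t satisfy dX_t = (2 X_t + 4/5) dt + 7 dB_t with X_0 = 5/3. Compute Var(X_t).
Var(X_t) = 49*exp(4*t)/4 - 49/4

The variance V(t) = Var(X_t) satisfies V'(t) = 2 a V(t) + c^2 with V(0) = 0 (drift coefficient is linear in X, diffusion is constant). With a = 2, c = 7, the solution is
  V(t) = (c^2 / (2 a)) * (exp(2 a t) - 1)
       = (7^2 / (2*2)) * (exp(4 t) - 1)
       = 49*exp(4*t)/4 - 49/4.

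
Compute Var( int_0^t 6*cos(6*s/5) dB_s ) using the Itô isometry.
Var = 18*t + 15*sin(12*t/5)/2

The Itô integral of a deterministic integrand f(s) has mean 0 because each increment f(s) * (B_{s+ds} - B_s) has mean 0. By the Itô isometry:
  Var( int_0^t f(s) dB_s ) = E[ (int_0^t f(s) dB_s)^2 ] = int_0^t f(s)^2 ds.
Here f(s) = 6*cos(6*s/5), so f(s)^2 = 36*cos(6*s/5)^2. Integrate:
  int_0^t (36*cos(6*s/5)^2) ds = 18*t + 15*sin(12*t/5)/2.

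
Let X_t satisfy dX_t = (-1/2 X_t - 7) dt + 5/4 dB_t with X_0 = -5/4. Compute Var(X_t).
Var(X_t) = 25/16 - 25*exp(-t)/16

The variance V(t) = Var(X_t) satisfies V'(t) = 2 a V(t) + c^2 with V(0) = 0 (drift coefficient is linear in X, diffusion is constant). With a = -1/2, c = 5/4, the solution is
  V(t) = (c^2 / (2 a)) * (exp(2 a t) - 1)
       = ((5/4)^2 / (2*(-1/2))) * (exp((-1) t) - 1)
       = 25/16 - 25*exp(-t)/16.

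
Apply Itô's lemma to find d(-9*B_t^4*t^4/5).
d(-9*B_t^4*t^4/5) = (18*B_t^2*t^3*(-2*B_t^2 - 3*t)/5) dt + (-36*B_t^3*t^4/5) dB_t

Itô's formula for f(t, x): d f(t, B_t) = (f_t + (1/2) f_xx) dt + f_x dB_t. Compute partials of f(t, x) = -9*t^4*x^4/5:
  f_t(t,x)  = -36*t^3*x^4/5
  f_x(t,x)  = -36*t^4*x^3/5
  f_xx(t,x) = -108*t^4*x^2/5
Assemble drift = f_t + (1/2) f_xx = 18*t^3*x^2*(-3*t - 2*x^2)/5 and diffusion = f_x = -36*t^4*x^3/5. Substituting x = B_t:
  d(-9*B_t^4*t^4/5) = (18*B_t^2*t^3*(-2*B_t^2 - 3*t)/5) dt + (-36*B_t^3*t^4/5) dB_t.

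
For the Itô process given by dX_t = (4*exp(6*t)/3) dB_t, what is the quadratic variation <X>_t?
<X>_t = 4*exp(12*t)/27 - 4/27

For an Itô process dX_t = a(t) dt + b(t) dB_t, the quadratic variation is <X>_t = int_0^t b(s)^2 ds (the drift term does not contribute). Here b(s) = 4*exp(6*s)/3, so
  b(s)^2 = 16*exp(12*s)/9.
Integrating from 0 to t:
  <X>_t = int_0^t (16*exp(12*s)/9) ds = 4*exp(12*t)/27 - 4/27.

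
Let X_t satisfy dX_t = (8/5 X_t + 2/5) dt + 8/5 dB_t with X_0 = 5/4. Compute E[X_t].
E[X_t] = 3*exp(8*t/5)/2 - 1/4

Taking expectations and using E[dB_t] = 0, the mean m(t) = E[X_t] satisfies the ODE m'(t) = a m(t) + b with m(0) = x_0. With a = 8/5, b = 2/5, x_0 = 5/4, the solution is
  m(t) = x_0 * exp(a t) + (b/a) * (exp(a t) - 1)
       = (5/4) * exp((8/5) t) + ((2/5)/(8/5)) * (exp((8/5) t) - 1)
       = 3*exp(8*t/5)/2 - 1/4.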